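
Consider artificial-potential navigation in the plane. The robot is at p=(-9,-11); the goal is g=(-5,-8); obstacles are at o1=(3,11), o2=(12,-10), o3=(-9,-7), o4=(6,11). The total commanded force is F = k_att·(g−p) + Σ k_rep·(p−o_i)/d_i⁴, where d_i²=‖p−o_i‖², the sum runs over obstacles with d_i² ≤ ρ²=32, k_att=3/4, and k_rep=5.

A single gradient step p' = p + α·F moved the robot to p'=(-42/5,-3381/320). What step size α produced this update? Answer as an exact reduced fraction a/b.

F_att = 3/4·(g−p) = 3/4·(4,3) = (3.0000,2.2500)
o1: d²=628 > ρ²=32 → inactive
o2: d²=442 > ρ²=32 → inactive
o3: d²=16 ≤ ρ²=32; F_rep = 5·(0,-4)/16² = (0.0000,-0.0781)
o4: d²=709 > ρ²=32 → inactive
F = F_att + ΣF_rep = (3.0000,2.1719)
Δp = p'−p = (0.6000,0.4344); α = Δx/Fx = (3/5) / (3) = 1/5
check: Δy/Fy = (139/320) / (139/64) = 1/5 ✓

α = 1/5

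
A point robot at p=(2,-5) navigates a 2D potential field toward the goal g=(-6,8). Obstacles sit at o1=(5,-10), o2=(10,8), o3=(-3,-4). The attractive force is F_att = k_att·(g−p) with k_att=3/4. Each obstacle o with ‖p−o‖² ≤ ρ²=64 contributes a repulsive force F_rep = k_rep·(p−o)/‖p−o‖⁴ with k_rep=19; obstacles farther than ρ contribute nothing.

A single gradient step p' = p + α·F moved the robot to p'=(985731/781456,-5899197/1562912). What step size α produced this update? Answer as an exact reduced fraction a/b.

F_att = 3/4·(g−p) = 3/4·(-8,13) = (-6.0000,9.7500)
o1: d²=34 ≤ ρ²=64; F_rep = 19·(-3,5)/34² = (-0.0493,0.0822)
o2: d²=233 > ρ²=64 → inactive
o3: d²=26 ≤ ρ²=64; F_rep = 19·(5,-1)/26² = (0.1405,-0.0281)
F = F_att + ΣF_rep = (-5.9088,9.8041)
Δp = p'−p = (-0.7386,1.2255); α = Δx/Fx = (-577181/781456) / (-577181/97682) = 1/8
check: Δy/Fy = (1915363/1562912) / (1915363/195364) = 1/8 ✓

α = 1/8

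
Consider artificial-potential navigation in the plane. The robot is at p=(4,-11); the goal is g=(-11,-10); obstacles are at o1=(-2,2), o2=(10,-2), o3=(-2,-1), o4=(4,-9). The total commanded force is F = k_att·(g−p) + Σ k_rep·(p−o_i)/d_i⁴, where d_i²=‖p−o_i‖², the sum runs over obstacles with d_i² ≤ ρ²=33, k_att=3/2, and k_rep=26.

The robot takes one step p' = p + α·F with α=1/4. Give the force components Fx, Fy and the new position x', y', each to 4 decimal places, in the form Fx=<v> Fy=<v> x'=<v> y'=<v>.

Fx=-22.5000 Fy=-1.7500 x'=-1.6250 y'=-11.4375

F_att = 3/2·(g−p) = 3/2·(-15,1) = (-22.5000,1.5000)
o1: d²=205 > ρ²=33 → inactive
o2: d²=117 > ρ²=33 → inactive
o3: d²=136 > ρ²=33 → inactive
o4: d²=4 ≤ ρ²=33; F_rep = 26·(0,-2)/4² = (0.0000,-3.2500)
F = F_att + ΣF_rep = (-22.5000,-1.7500)
p' = p + 1/4·F = (-1.6250,-11.4375)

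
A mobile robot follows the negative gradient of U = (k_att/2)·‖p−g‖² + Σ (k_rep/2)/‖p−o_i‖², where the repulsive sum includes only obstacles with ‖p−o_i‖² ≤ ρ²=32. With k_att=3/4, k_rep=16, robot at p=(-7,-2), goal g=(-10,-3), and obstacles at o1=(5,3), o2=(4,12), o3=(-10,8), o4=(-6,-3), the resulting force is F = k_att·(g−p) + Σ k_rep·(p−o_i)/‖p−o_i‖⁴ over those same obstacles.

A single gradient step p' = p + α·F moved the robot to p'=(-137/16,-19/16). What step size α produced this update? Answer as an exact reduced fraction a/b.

F_att = 3/4·(g−p) = 3/4·(-3,-1) = (-2.2500,-0.7500)
o1: d²=169 > ρ²=32 → inactive
o2: d²=317 > ρ²=32 → inactive
o3: d²=109 > ρ²=32 → inactive
o4: d²=2 ≤ ρ²=32; F_rep = 16·(-1,1)/2² = (-4.0000,4.0000)
F = F_att + ΣF_rep = (-6.2500,3.2500)
Δp = p'−p = (-1.5625,0.8125); α = Δx/Fx = (-25/16) / (-25/4) = 1/4
check: Δy/Fy = (13/16) / (13/4) = 1/4 ✓

α = 1/4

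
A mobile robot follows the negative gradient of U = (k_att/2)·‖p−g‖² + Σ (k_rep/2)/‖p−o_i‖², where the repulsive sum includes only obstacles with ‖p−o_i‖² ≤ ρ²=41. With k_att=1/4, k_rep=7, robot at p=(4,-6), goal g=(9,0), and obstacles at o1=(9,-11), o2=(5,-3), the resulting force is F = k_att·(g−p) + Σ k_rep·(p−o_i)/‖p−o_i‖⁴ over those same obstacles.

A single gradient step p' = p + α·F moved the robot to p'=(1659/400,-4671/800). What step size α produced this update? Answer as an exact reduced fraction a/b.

α = 1/8

F_att = 1/4·(g−p) = 1/4·(5,6) = (1.2500,1.5000)
o1: d²=50 > ρ²=41 → inactive
o2: d²=10 ≤ ρ²=41; F_rep = 7·(-1,-3)/10² = (-0.0700,-0.2100)
F = F_att + ΣF_rep = (1.1800,1.2900)
Δp = p'−p = (0.1475,0.1613); α = Δx/Fx = (59/400) / (59/50) = 1/8
check: Δy/Fy = (129/800) / (129/100) = 1/8 ✓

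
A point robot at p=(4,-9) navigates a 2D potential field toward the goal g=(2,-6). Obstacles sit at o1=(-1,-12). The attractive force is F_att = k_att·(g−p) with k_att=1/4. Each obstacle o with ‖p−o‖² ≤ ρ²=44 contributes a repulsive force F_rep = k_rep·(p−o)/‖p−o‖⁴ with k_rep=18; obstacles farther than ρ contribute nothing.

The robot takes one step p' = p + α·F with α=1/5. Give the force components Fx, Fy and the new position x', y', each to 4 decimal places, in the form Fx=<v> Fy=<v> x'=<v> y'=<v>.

F_att = 1/4·(g−p) = 1/4·(-2,3) = (-0.5000,0.7500)
o1: d²=34 ≤ ρ²=44; F_rep = 18·(5,3)/34² = (0.0779,0.0467)
F = F_att + ΣF_rep = (-0.4221,0.7967)
p' = p + 1/5·F = (3.9156,-8.8407)

Fx=-0.4221 Fy=0.7967 x'=3.9156 y'=-8.8407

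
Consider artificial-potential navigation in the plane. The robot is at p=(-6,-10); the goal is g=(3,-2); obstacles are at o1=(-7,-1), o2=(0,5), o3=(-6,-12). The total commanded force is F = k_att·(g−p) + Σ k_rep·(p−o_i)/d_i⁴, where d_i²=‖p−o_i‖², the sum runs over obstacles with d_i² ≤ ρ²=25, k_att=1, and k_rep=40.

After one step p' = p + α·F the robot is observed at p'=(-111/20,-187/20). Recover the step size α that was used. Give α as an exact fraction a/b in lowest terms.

α = 1/20

F_att = 1·(g−p) = 1·(9,8) = (9.0000,8.0000)
o1: d²=82 > ρ²=25 → inactive
o2: d²=261 > ρ²=25 → inactive
o3: d²=4 ≤ ρ²=25; F_rep = 40·(0,2)/4² = (0.0000,5.0000)
F = F_att + ΣF_rep = (9.0000,13.0000)
Δp = p'−p = (0.4500,0.6500); α = Δx/Fx = (9/20) / (9) = 1/20
check: Δy/Fy = (13/20) / (13) = 1/20 ✓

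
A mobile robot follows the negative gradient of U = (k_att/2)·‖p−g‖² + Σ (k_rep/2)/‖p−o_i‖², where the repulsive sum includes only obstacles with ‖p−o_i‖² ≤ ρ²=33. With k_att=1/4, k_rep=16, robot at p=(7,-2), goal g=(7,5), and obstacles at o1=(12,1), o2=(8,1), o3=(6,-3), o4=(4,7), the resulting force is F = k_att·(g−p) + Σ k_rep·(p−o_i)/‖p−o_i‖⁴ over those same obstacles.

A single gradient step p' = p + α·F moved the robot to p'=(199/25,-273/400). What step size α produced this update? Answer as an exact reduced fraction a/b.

F_att = 1/4·(g−p) = 1/4·(0,7) = (0.0000,1.7500)
o1: d²=34 > ρ²=33 → inactive
o2: d²=10 ≤ ρ²=33; F_rep = 16·(-1,-3)/10² = (-0.1600,-0.4800)
o3: d²=2 ≤ ρ²=33; F_rep = 16·(1,1)/2² = (4.0000,4.0000)
o4: d²=90 > ρ²=33 → inactive
F = F_att + ΣF_rep = (3.8400,5.2700)
Δp = p'−p = (0.9600,1.3175); α = Δx/Fx = (24/25) / (96/25) = 1/4
check: Δy/Fy = (527/400) / (527/100) = 1/4 ✓

α = 1/4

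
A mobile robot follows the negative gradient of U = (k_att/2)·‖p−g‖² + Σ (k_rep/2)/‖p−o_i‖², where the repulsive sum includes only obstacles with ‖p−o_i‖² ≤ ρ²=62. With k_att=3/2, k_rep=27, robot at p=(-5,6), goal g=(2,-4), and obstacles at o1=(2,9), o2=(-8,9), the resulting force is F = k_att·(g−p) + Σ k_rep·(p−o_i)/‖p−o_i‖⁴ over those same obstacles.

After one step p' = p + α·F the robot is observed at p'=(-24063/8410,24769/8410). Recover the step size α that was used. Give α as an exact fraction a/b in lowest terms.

F_att = 3/2·(g−p) = 3/2·(7,-10) = (10.5000,-15.0000)
o1: d²=58 ≤ ρ²=62; F_rep = 27·(-7,-3)/58² = (-0.0562,-0.0241)
o2: d²=18 ≤ ρ²=62; F_rep = 27·(3,-3)/18² = (0.2500,-0.2500)
F = F_att + ΣF_rep = (10.6938,-15.2741)
Δp = p'−p = (2.1388,-3.0548); α = Δx/Fx = (17987/8410) / (17987/1682) = 1/5
check: Δy/Fy = (-25691/8410) / (-25691/1682) = 1/5 ✓

α = 1/5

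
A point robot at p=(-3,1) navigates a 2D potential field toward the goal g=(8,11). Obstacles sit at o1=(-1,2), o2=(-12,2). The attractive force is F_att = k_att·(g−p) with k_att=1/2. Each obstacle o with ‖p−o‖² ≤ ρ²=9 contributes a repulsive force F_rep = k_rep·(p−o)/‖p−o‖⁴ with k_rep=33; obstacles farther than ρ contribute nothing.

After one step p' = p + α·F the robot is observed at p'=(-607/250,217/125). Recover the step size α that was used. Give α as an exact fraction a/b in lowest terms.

α = 1/5

F_att = 1/2·(g−p) = 1/2·(11,10) = (5.5000,5.0000)
o1: d²=5 ≤ ρ²=9; F_rep = 33·(-2,-1)/5² = (-2.6400,-1.3200)
o2: d²=82 > ρ²=9 → inactive
F = F_att + ΣF_rep = (2.8600,3.6800)
Δp = p'−p = (0.5720,0.7360); α = Δx/Fx = (143/250) / (143/50) = 1/5
check: Δy/Fy = (92/125) / (92/25) = 1/5 ✓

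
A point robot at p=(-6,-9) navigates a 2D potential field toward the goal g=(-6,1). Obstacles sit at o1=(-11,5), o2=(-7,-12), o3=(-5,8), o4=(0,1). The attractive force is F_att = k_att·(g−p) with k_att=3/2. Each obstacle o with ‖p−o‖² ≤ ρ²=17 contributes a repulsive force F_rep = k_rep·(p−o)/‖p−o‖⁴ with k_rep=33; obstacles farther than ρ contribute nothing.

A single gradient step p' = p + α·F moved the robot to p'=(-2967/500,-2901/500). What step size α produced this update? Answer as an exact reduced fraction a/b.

α = 1/5

F_att = 3/2·(g−p) = 3/2·(0,10) = (0.0000,15.0000)
o1: d²=221 > ρ²=17 → inactive
o2: d²=10 ≤ ρ²=17; F_rep = 33·(1,3)/10² = (0.3300,0.9900)
o3: d²=290 > ρ²=17 → inactive
o4: d²=136 > ρ²=17 → inactive
F = F_att + ΣF_rep = (0.3300,15.9900)
Δp = p'−p = (0.0660,3.1980); α = Δx/Fx = (33/500) / (33/100) = 1/5
check: Δy/Fy = (1599/500) / (1599/100) = 1/5 ✓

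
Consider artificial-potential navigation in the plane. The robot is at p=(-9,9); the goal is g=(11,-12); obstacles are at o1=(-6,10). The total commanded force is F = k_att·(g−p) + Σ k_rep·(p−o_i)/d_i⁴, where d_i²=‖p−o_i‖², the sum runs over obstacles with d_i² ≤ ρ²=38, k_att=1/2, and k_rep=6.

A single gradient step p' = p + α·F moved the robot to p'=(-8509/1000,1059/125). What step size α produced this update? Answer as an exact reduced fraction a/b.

α = 1/20

F_att = 1/2·(g−p) = 1/2·(20,-21) = (10.0000,-10.5000)
o1: d²=10 ≤ ρ²=38; F_rep = 6·(-3,-1)/10² = (-0.1800,-0.0600)
F = F_att + ΣF_rep = (9.8200,-10.5600)
Δp = p'−p = (0.4910,-0.5280); α = Δx/Fx = (491/1000) / (491/50) = 1/20
check: Δy/Fy = (-66/125) / (-264/25) = 1/20 ✓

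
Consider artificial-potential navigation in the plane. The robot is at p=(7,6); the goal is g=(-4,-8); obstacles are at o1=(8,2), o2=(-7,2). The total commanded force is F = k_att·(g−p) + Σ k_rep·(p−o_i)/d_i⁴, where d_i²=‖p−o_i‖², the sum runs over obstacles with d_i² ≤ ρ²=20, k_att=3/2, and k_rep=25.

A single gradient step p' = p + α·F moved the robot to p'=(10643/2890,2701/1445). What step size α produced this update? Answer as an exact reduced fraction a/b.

F_att = 3/2·(g−p) = 3/2·(-11,-14) = (-16.5000,-21.0000)
o1: d²=17 ≤ ρ²=20; F_rep = 25·(-1,4)/17² = (-0.0865,0.3460)
o2: d²=212 > ρ²=20 → inactive
F = F_att + ΣF_rep = (-16.5865,-20.6540)
Δp = p'−p = (-3.3173,-4.1308); α = Δx/Fx = (-9587/2890) / (-9587/578) = 1/5
check: Δy/Fy = (-5969/1445) / (-5969/289) = 1/5 ✓

α = 1/5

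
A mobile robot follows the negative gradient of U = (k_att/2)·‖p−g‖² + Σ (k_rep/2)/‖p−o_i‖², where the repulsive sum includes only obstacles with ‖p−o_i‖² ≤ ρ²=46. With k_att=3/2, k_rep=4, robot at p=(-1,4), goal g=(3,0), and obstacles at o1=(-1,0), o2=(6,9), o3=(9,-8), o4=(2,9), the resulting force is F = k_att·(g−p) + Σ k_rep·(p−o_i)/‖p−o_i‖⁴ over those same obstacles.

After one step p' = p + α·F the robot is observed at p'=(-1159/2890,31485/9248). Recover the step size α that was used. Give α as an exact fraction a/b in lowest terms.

F_att = 3/2·(g−p) = 3/2·(4,-4) = (6.0000,-6.0000)
o1: d²=16 ≤ ρ²=46; F_rep = 4·(0,4)/16² = (0.0000,0.0625)
o2: d²=74 > ρ²=46 → inactive
o3: d²=244 > ρ²=46 → inactive
o4: d²=34 ≤ ρ²=46; F_rep = 4·(-3,-5)/34² = (-0.0104,-0.0173)
F = F_att + ΣF_rep = (5.9896,-5.9548)
Δp = p'−p = (0.5990,-0.5955); α = Δx/Fx = (1731/2890) / (1731/289) = 1/10
check: Δy/Fy = (-5507/9248) / (-27535/4624) = 1/10 ✓

α = 1/10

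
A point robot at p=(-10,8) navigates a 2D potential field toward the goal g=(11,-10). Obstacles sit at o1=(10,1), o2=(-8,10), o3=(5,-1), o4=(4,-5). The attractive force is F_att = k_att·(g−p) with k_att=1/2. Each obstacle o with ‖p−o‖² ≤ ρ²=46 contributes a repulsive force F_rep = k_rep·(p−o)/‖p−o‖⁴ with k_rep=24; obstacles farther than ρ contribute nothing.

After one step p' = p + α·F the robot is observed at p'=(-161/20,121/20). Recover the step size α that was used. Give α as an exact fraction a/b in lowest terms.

α = 1/5

F_att = 1/2·(g−p) = 1/2·(21,-18) = (10.5000,-9.0000)
o1: d²=449 > ρ²=46 → inactive
o2: d²=8 ≤ ρ²=46; F_rep = 24·(-2,-2)/8² = (-0.7500,-0.7500)
o3: d²=306 > ρ²=46 → inactive
o4: d²=365 > ρ²=46 → inactive
F = F_att + ΣF_rep = (9.7500,-9.7500)
Δp = p'−p = (1.9500,-1.9500); α = Δx/Fx = (39/20) / (39/4) = 1/5
check: Δy/Fy = (-39/20) / (-39/4) = 1/5 ✓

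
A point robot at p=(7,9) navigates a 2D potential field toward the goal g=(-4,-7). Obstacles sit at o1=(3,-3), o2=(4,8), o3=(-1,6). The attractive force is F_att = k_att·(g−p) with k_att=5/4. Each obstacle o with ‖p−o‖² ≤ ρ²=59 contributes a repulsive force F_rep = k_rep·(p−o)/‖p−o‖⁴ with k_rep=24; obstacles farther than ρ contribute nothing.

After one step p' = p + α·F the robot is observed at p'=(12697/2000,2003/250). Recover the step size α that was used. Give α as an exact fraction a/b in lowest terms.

F_att = 5/4·(g−p) = 5/4·(-11,-16) = (-13.7500,-20.0000)
o1: d²=160 > ρ²=59 → inactive
o2: d²=10 ≤ ρ²=59; F_rep = 24·(3,1)/10² = (0.7200,0.2400)
o3: d²=73 > ρ²=59 → inactive
F = F_att + ΣF_rep = (-13.0300,-19.7600)
Δp = p'−p = (-0.6515,-0.9880); α = Δx/Fx = (-1303/2000) / (-1303/100) = 1/20
check: Δy/Fy = (-247/250) / (-494/25) = 1/20 ✓

α = 1/20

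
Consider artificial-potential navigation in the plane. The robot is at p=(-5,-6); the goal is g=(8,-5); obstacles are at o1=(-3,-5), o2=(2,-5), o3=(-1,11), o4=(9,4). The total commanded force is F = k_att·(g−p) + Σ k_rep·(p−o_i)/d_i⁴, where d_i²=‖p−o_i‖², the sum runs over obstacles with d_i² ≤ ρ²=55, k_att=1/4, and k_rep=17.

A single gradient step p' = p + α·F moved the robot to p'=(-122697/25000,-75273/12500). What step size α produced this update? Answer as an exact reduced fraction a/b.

F_att = 1/4·(g−p) = 1/4·(13,1) = (3.2500,0.2500)
o1: d²=5 ≤ ρ²=55; F_rep = 17·(-2,-1)/5² = (-1.3600,-0.6800)
o2: d²=50 ≤ ρ²=55; F_rep = 17·(-7,-1)/50² = (-0.0476,-0.0068)
o3: d²=305 > ρ²=55 → inactive
o4: d²=296 > ρ²=55 → inactive
F = F_att + ΣF_rep = (1.8424,-0.4368)
Δp = p'−p = (0.0921,-0.0218); α = Δx/Fx = (2303/25000) / (2303/1250) = 1/20
check: Δy/Fy = (-273/12500) / (-273/625) = 1/20 ✓

α = 1/20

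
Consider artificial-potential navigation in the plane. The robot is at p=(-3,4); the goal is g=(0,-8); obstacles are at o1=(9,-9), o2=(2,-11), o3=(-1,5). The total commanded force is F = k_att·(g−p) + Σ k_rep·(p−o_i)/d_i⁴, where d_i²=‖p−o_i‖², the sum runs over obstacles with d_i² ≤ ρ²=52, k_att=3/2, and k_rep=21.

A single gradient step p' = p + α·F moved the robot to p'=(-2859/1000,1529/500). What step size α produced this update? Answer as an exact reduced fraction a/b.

α = 1/20

F_att = 3/2·(g−p) = 3/2·(3,-12) = (4.5000,-18.0000)
o1: d²=313 > ρ²=52 → inactive
o2: d²=250 > ρ²=52 → inactive
o3: d²=5 ≤ ρ²=52; F_rep = 21·(-2,-1)/5² = (-1.6800,-0.8400)
F = F_att + ΣF_rep = (2.8200,-18.8400)
Δp = p'−p = (0.1410,-0.9420); α = Δx/Fx = (141/1000) / (141/50) = 1/20
check: Δy/Fy = (-471/500) / (-471/25) = 1/20 ✓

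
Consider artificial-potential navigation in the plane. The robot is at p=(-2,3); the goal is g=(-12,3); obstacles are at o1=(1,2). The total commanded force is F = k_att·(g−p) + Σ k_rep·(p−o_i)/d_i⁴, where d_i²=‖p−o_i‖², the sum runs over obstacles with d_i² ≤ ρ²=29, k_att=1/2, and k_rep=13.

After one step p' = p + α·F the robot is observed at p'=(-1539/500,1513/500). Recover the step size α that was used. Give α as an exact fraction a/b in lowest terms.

F_att = 1/2·(g−p) = 1/2·(-10,0) = (-5.0000,0.0000)
o1: d²=10 ≤ ρ²=29; F_rep = 13·(-3,1)/10² = (-0.3900,0.1300)
F = F_att + ΣF_rep = (-5.3900,0.1300)
Δp = p'−p = (-1.0780,0.0260); α = Δx/Fx = (-539/500) / (-539/100) = 1/5
check: Δy/Fy = (13/500) / (13/100) = 1/5 ✓

α = 1/5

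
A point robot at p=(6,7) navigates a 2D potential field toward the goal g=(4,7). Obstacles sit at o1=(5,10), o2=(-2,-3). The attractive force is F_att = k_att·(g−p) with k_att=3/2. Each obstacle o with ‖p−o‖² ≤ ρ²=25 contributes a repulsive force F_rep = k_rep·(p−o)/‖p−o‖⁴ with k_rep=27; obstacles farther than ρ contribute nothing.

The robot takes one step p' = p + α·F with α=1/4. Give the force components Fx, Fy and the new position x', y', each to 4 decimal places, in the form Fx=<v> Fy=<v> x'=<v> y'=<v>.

F_att = 3/2·(g−p) = 3/2·(-2,0) = (-3.0000,0.0000)
o1: d²=10 ≤ ρ²=25; F_rep = 27·(1,-3)/10² = (0.2700,-0.8100)
o2: d²=164 > ρ²=25 → inactive
F = F_att + ΣF_rep = (-2.7300,-0.8100)
p' = p + 1/4·F = (5.3175,6.7975)

Fx=-2.7300 Fy=-0.8100 x'=5.3175 y'=6.7975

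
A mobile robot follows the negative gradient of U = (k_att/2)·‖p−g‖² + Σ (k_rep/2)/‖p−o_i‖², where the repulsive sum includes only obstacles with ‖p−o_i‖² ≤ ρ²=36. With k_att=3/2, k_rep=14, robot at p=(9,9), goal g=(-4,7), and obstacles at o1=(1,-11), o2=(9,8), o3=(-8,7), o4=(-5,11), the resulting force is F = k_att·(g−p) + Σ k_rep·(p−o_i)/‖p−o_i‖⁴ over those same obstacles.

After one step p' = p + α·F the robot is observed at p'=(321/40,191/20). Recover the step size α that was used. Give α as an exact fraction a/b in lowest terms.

F_att = 3/2·(g−p) = 3/2·(-13,-2) = (-19.5000,-3.0000)
o1: d²=464 > ρ²=36 → inactive
o2: d²=1 ≤ ρ²=36; F_rep = 14·(0,1)/1² = (0.0000,14.0000)
o3: d²=293 > ρ²=36 → inactive
o4: d²=200 > ρ²=36 → inactive
F = F_att + ΣF_rep = (-19.5000,11.0000)
Δp = p'−p = (-0.9750,0.5500); α = Δx/Fx = (-39/40) / (-39/2) = 1/20
check: Δy/Fy = (11/20) / (11) = 1/20 ✓

α = 1/20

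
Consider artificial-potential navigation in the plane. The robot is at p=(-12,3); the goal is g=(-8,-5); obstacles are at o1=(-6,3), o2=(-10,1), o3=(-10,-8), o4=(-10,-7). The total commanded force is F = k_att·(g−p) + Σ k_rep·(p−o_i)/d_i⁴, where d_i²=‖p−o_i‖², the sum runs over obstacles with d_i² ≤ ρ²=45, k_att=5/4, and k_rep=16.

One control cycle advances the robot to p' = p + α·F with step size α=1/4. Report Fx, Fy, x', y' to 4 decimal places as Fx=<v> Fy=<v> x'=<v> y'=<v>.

F_att = 5/4·(g−p) = 5/4·(4,-8) = (5.0000,-10.0000)
o1: d²=36 ≤ ρ²=45; F_rep = 16·(-6,0)/36² = (-0.0741,0.0000)
o2: d²=8 ≤ ρ²=45; F_rep = 16·(-2,2)/8² = (-0.5000,0.5000)
o3: d²=125 > ρ²=45 → inactive
o4: d²=104 > ρ²=45 → inactive
F = F_att + ΣF_rep = (4.4259,-9.5000)
p' = p + 1/4·F = (-10.8935,0.6250)

Fx=4.4259 Fy=-9.5000 x'=-10.8935 y'=0.6250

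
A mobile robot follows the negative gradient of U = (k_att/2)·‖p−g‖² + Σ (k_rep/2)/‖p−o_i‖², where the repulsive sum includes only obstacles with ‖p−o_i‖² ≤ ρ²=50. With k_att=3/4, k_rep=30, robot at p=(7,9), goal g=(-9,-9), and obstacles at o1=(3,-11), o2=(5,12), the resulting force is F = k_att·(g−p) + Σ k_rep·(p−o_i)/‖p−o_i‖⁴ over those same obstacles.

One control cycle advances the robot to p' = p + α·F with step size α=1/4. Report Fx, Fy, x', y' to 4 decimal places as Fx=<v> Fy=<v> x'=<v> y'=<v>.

F_att = 3/4·(g−p) = 3/4·(-16,-18) = (-12.0000,-13.5000)
o1: d²=416 > ρ²=50 → inactive
o2: d²=13 ≤ ρ²=50; F_rep = 30·(2,-3)/13² = (0.3550,-0.5325)
F = F_att + ΣF_rep = (-11.6450,-14.0325)
p' = p + 1/4·F = (4.0888,5.4919)

Fx=-11.6450 Fy=-14.0325 x'=4.0888 y'=5.4919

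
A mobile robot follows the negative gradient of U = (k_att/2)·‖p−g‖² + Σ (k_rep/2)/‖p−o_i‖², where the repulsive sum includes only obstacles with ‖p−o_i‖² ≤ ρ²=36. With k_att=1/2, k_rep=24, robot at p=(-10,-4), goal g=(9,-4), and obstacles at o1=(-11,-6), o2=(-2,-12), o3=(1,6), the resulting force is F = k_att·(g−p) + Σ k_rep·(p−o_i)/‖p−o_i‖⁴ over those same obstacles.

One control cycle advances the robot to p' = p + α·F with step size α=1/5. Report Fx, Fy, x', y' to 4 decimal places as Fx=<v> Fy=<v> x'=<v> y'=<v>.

Fx=10.4600 Fy=1.9200 x'=-7.9080 y'=-3.6160

F_att = 1/2·(g−p) = 1/2·(19,0) = (9.5000,0.0000)
o1: d²=5 ≤ ρ²=36; F_rep = 24·(1,2)/5² = (0.9600,1.9200)
o2: d²=128 > ρ²=36 → inactive
o3: d²=221 > ρ²=36 → inactive
F = F_att + ΣF_rep = (10.4600,1.9200)
p' = p + 1/5·F = (-7.9080,-3.6160)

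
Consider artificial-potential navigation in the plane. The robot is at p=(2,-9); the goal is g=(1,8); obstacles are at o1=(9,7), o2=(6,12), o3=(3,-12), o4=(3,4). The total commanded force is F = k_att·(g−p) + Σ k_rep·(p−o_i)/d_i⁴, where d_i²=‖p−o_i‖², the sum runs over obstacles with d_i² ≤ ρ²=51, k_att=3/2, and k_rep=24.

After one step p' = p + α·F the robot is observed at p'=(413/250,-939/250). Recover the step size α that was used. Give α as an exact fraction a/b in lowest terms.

α = 1/5

F_att = 3/2·(g−p) = 3/2·(-1,17) = (-1.5000,25.5000)
o1: d²=305 > ρ²=51 → inactive
o2: d²=457 > ρ²=51 → inactive
o3: d²=10 ≤ ρ²=51; F_rep = 24·(-1,3)/10² = (-0.2400,0.7200)
o4: d²=170 > ρ²=51 → inactive
F = F_att + ΣF_rep = (-1.7400,26.2200)
Δp = p'−p = (-0.3480,5.2440); α = Δx/Fx = (-87/250) / (-87/50) = 1/5
check: Δy/Fy = (1311/250) / (1311/50) = 1/5 ✓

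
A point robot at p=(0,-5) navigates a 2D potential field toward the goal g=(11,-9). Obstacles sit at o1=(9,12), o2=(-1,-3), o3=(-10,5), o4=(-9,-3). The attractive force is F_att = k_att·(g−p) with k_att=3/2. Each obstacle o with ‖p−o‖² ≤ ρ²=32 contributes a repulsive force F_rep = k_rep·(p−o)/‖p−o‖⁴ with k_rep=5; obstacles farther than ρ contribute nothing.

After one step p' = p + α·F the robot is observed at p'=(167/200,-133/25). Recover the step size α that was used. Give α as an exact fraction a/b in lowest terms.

α = 1/20

F_att = 3/2·(g−p) = 3/2·(11,-4) = (16.5000,-6.0000)
o1: d²=370 > ρ²=32 → inactive
o2: d²=5 ≤ ρ²=32; F_rep = 5·(1,-2)/5² = (0.2000,-0.4000)
o3: d²=200 > ρ²=32 → inactive
o4: d²=85 > ρ²=32 → inactive
F = F_att + ΣF_rep = (16.7000,-6.4000)
Δp = p'−p = (0.8350,-0.3200); α = Δx/Fx = (167/200) / (167/10) = 1/20
check: Δy/Fy = (-8/25) / (-32/5) = 1/20 ✓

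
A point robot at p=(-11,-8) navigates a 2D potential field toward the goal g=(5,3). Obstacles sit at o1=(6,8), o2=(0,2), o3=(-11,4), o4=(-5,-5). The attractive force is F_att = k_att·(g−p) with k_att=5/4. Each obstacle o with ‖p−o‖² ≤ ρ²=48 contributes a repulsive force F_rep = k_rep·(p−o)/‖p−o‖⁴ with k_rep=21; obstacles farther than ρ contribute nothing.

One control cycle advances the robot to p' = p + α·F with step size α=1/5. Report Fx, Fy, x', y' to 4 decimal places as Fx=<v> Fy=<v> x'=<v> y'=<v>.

F_att = 5/4·(g−p) = 5/4·(16,11) = (20.0000,13.7500)
o1: d²=545 > ρ²=48 → inactive
o2: d²=221 > ρ²=48 → inactive
o3: d²=144 > ρ²=48 → inactive
o4: d²=45 ≤ ρ²=48; F_rep = 21·(-6,-3)/45² = (-0.0622,-0.0311)
F = F_att + ΣF_rep = (19.9378,13.7189)
p' = p + 1/5·F = (-7.0124,-5.2562)

Fx=19.9378 Fy=13.7189 x'=-7.0124 y'=-5.2562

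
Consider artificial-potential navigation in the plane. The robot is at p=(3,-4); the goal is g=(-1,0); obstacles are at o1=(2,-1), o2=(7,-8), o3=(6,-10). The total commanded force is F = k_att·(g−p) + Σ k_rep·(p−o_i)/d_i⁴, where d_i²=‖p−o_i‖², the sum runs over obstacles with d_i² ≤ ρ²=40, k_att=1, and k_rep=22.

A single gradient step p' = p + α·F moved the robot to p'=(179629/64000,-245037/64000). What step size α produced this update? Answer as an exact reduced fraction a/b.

F_att = 1·(g−p) = 1·(-4,4) = (-4.0000,4.0000)
o1: d²=10 ≤ ρ²=40; F_rep = 22·(1,-3)/10² = (0.2200,-0.6600)
o2: d²=32 ≤ ρ²=40; F_rep = 22·(-4,4)/32² = (-0.0859,0.0859)
o3: d²=45 > ρ²=40 → inactive
F = F_att + ΣF_rep = (-3.8659,3.4259)
Δp = p'−p = (-0.1933,0.1713); α = Δx/Fx = (-12371/64000) / (-12371/3200) = 1/20
check: Δy/Fy = (10963/64000) / (10963/3200) = 1/20 ✓

α = 1/20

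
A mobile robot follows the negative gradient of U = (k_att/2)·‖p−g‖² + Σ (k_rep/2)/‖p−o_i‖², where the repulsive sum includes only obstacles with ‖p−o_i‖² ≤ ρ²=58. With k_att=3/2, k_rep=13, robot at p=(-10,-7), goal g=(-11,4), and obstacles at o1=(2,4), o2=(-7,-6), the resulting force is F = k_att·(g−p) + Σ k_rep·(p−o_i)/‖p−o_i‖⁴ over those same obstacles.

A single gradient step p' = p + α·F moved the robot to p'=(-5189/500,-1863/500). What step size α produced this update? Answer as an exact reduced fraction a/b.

α = 1/5

F_att = 3/2·(g−p) = 3/2·(-1,11) = (-1.5000,16.5000)
o1: d²=265 > ρ²=58 → inactive
o2: d²=10 ≤ ρ²=58; F_rep = 13·(-3,-1)/10² = (-0.3900,-0.1300)
F = F_att + ΣF_rep = (-1.8900,16.3700)
Δp = p'−p = (-0.3780,3.2740); α = Δx/Fx = (-189/500) / (-189/100) = 1/5
check: Δy/Fy = (1637/500) / (1637/100) = 1/5 ✓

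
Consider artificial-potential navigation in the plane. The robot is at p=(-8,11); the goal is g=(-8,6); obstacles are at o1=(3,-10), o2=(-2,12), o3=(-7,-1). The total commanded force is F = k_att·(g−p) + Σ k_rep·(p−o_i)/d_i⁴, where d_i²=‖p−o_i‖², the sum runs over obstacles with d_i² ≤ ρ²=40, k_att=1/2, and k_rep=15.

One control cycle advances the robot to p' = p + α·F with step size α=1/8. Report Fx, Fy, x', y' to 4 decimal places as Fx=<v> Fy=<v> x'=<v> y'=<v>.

Fx=-0.0657 Fy=-2.5110 x'=-8.0082 y'=10.6861

F_att = 1/2·(g−p) = 1/2·(0,-5) = (0.0000,-2.5000)
o1: d²=562 > ρ²=40 → inactive
o2: d²=37 ≤ ρ²=40; F_rep = 15·(-6,-1)/37² = (-0.0657,-0.0110)
o3: d²=145 > ρ²=40 → inactive
F = F_att + ΣF_rep = (-0.0657,-2.5110)
p' = p + 1/8·F = (-8.0082,10.6861)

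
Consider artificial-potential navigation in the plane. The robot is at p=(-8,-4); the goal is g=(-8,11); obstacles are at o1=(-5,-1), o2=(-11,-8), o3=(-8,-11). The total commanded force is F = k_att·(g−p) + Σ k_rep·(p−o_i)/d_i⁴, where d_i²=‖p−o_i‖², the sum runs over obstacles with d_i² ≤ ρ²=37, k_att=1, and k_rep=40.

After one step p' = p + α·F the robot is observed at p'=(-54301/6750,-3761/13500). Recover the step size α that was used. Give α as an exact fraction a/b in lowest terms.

F_att = 1·(g−p) = 1·(0,15) = (0.0000,15.0000)
o1: d²=18 ≤ ρ²=37; F_rep = 40·(-3,-3)/18² = (-0.3704,-0.3704)
o2: d²=25 ≤ ρ²=37; F_rep = 40·(3,4)/25² = (0.1920,0.2560)
o3: d²=49 > ρ²=37 → inactive
F = F_att + ΣF_rep = (-0.1784,14.8856)
Δp = p'−p = (-0.0446,3.7214); α = Δx/Fx = (-301/6750) / (-602/3375) = 1/4
check: Δy/Fy = (50239/13500) / (50239/3375) = 1/4 ✓

α = 1/4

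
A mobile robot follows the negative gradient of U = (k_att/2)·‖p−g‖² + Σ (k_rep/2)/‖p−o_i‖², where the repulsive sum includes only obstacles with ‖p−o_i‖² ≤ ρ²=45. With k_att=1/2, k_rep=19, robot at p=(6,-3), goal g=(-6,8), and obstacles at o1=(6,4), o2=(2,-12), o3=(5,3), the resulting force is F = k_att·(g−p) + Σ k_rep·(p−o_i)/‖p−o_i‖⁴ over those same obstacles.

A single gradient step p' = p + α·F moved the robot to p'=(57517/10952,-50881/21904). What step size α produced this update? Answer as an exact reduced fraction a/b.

α = 1/8

F_att = 1/2·(g−p) = 1/2·(-12,11) = (-6.0000,5.5000)
o1: d²=49 > ρ²=45 → inactive
o2: d²=97 > ρ²=45 → inactive
o3: d²=37 ≤ ρ²=45; F_rep = 19·(1,-6)/37² = (0.0139,-0.0833)
F = F_att + ΣF_rep = (-5.9861,5.4167)
Δp = p'−p = (-0.7483,0.6771); α = Δx/Fx = (-8195/10952) / (-8195/1369) = 1/8
check: Δy/Fy = (14831/21904) / (14831/2738) = 1/8 ✓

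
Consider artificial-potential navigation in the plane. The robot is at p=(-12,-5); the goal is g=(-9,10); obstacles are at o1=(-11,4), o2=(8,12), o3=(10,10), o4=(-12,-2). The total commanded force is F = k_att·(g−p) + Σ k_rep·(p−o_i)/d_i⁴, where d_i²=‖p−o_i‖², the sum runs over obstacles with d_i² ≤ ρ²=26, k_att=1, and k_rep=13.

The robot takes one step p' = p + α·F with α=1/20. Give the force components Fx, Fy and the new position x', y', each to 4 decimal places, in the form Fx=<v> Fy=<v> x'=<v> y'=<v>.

Fx=3.0000 Fy=14.5185 x'=-11.8500 y'=-4.2741

F_att = 1·(g−p) = 1·(3,15) = (3.0000,15.0000)
o1: d²=82 > ρ²=26 → inactive
o2: d²=689 > ρ²=26 → inactive
o3: d²=709 > ρ²=26 → inactive
o4: d²=9 ≤ ρ²=26; F_rep = 13·(0,-3)/9² = (0.0000,-0.4815)
F = F_att + ΣF_rep = (3.0000,14.5185)
p' = p + 1/20·F = (-11.8500,-4.2741)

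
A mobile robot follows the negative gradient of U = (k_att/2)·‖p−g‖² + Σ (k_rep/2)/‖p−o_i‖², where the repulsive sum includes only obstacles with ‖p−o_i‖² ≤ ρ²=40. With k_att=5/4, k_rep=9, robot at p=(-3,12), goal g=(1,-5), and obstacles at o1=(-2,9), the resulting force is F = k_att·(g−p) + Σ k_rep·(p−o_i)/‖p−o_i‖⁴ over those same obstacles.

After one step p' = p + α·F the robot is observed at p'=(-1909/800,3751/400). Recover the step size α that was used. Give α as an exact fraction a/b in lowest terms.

F_att = 5/4·(g−p) = 5/4·(4,-17) = (5.0000,-21.2500)
o1: d²=10 ≤ ρ²=40; F_rep = 9·(-1,3)/10² = (-0.0900,0.2700)
F = F_att + ΣF_rep = (4.9100,-20.9800)
Δp = p'−p = (0.6138,-2.6225); α = Δx/Fx = (491/800) / (491/100) = 1/8
check: Δy/Fy = (-1049/400) / (-1049/50) = 1/8 ✓

α = 1/8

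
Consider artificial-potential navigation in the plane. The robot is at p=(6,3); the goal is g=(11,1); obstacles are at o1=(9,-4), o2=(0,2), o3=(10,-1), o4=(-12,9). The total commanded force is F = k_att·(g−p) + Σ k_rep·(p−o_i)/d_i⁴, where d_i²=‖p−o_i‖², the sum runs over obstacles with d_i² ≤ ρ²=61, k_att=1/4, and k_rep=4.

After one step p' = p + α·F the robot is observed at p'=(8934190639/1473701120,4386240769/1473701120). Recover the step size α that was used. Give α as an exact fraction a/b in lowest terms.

F_att = 1/4·(g−p) = 1/4·(5,-2) = (1.2500,-0.5000)
o1: d²=58 ≤ ρ²=61; F_rep = 4·(-3,7)/58² = (-0.0036,0.0083)
o2: d²=37 ≤ ρ²=61; F_rep = 4·(6,1)/37² = (0.0175,0.0029)
o3: d²=32 ≤ ρ²=61; F_rep = 4·(-4,4)/32² = (-0.0156,0.0156)
o4: d²=360 > ρ²=61 → inactive
F = F_att + ΣF_rep = (1.2483,-0.4731)
Δp = p'−p = (0.0624,-0.0237); α = Δx/Fx = (91983919/1473701120) / (91983919/73685056) = 1/20
check: Δy/Fy = (-34862591/1473701120) / (-34862591/73685056) = 1/20 ✓

α = 1/20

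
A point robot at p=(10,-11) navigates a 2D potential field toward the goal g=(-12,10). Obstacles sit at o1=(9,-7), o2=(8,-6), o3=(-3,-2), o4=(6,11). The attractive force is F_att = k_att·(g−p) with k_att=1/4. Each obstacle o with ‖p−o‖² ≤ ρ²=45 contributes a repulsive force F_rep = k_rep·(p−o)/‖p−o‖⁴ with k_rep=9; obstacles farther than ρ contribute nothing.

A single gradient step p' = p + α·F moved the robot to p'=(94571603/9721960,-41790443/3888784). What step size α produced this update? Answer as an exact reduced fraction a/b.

α = 1/20

F_att = 1/4·(g−p) = 1/4·(-22,21) = (-5.5000,5.2500)
o1: d²=17 ≤ ρ²=45; F_rep = 9·(1,-4)/17² = (0.0311,-0.1246)
o2: d²=29 ≤ ρ²=45; F_rep = 9·(2,-5)/29² = (0.0214,-0.0535)
o3: d²=250 > ρ²=45 → inactive
o4: d²=500 > ρ²=45 → inactive
F = F_att + ΣF_rep = (-5.4475,5.0719)
Δp = p'−p = (-0.2724,0.2536); α = Δx/Fx = (-2647997/9721960) / (-2647997/486098) = 1/20
check: Δy/Fy = (986181/3888784) / (4930905/972196) = 1/20 ✓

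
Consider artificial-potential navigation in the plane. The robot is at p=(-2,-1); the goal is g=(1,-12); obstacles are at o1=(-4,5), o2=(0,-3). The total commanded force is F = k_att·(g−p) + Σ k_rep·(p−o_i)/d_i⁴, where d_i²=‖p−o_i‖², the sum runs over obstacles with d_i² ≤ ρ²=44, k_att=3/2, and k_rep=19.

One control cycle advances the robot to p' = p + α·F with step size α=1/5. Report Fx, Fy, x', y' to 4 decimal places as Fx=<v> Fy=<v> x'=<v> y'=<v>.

F_att = 3/2·(g−p) = 3/2·(3,-11) = (4.5000,-16.5000)
o1: d²=40 ≤ ρ²=44; F_rep = 19·(2,-6)/40² = (0.0238,-0.0712)
o2: d²=8 ≤ ρ²=44; F_rep = 19·(-2,2)/8² = (-0.5938,0.5938)
F = F_att + ΣF_rep = (3.9300,-15.9775)
p' = p + 1/5·F = (-1.2140,-4.1955)

Fx=3.9300 Fy=-15.9775 x'=-1.2140 y'=-4.1955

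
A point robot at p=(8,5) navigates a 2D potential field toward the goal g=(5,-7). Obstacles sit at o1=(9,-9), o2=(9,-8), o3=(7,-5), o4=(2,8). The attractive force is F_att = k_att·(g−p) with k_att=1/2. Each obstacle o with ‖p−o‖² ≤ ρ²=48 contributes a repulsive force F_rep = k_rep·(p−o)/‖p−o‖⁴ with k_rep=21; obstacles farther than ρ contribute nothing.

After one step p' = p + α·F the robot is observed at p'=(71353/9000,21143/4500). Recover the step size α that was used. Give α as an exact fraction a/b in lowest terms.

F_att = 1/2·(g−p) = 1/2·(-3,-12) = (-1.5000,-6.0000)
o1: d²=197 > ρ²=48 → inactive
o2: d²=170 > ρ²=48 → inactive
o3: d²=101 > ρ²=48 → inactive
o4: d²=45 ≤ ρ²=48; F_rep = 21·(6,-3)/45² = (0.0622,-0.0311)
F = F_att + ΣF_rep = (-1.4378,-6.0311)
Δp = p'−p = (-0.0719,-0.3016); α = Δx/Fx = (-647/9000) / (-647/450) = 1/20
check: Δy/Fy = (-1357/4500) / (-1357/225) = 1/20 ✓

α = 1/20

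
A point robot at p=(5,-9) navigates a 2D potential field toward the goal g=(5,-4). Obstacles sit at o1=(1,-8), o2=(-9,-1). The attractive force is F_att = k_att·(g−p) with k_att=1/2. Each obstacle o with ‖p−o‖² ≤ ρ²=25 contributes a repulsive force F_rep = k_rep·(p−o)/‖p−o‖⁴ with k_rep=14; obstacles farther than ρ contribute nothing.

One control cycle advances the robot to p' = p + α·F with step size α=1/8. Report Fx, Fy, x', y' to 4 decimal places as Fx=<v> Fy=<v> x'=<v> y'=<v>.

Fx=0.1938 Fy=2.4516 x'=5.0242 y'=-8.6936

F_att = 1/2·(g−p) = 1/2·(0,5) = (0.0000,2.5000)
o1: d²=17 ≤ ρ²=25; F_rep = 14·(4,-1)/17² = (0.1938,-0.0484)
o2: d²=260 > ρ²=25 → inactive
F = F_att + ΣF_rep = (0.1938,2.4516)
p' = p + 1/8·F = (5.0242,-8.6936)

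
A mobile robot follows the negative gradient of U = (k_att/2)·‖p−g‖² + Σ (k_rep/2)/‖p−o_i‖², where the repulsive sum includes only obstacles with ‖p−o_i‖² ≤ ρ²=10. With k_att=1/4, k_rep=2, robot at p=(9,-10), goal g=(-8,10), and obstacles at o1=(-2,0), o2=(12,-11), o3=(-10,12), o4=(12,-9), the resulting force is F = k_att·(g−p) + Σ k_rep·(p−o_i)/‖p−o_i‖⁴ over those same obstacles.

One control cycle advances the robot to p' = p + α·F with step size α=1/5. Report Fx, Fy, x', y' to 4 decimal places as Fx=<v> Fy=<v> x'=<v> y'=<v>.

Fx=-4.3700 Fy=5.0000 x'=8.1260 y'=-9.0000

F_att = 1/4·(g−p) = 1/4·(-17,20) = (-4.2500,5.0000)
o1: d²=221 > ρ²=10 → inactive
o2: d²=10 ≤ ρ²=10; F_rep = 2·(-3,1)/10² = (-0.0600,0.0200)
o3: d²=845 > ρ²=10 → inactive
o4: d²=10 ≤ ρ²=10; F_rep = 2·(-3,-1)/10² = (-0.0600,-0.0200)
F = F_att + ΣF_rep = (-4.3700,5.0000)
p' = p + 1/5·F = (8.1260,-9.0000)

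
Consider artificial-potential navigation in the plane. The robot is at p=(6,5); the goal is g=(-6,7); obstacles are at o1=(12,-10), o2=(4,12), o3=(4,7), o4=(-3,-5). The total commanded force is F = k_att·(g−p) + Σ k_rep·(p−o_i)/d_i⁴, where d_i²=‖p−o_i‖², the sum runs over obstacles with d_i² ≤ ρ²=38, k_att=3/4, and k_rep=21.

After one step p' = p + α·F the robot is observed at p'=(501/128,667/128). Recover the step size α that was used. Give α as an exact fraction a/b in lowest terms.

F_att = 3/4·(g−p) = 3/4·(-12,2) = (-9.0000,1.5000)
o1: d²=261 > ρ²=38 → inactive
o2: d²=53 > ρ²=38 → inactive
o3: d²=8 ≤ ρ²=38; F_rep = 21·(2,-2)/8² = (0.6562,-0.6562)
o4: d²=181 > ρ²=38 → inactive
F = F_att + ΣF_rep = (-8.3438,0.8438)
Δp = p'−p = (-2.0859,0.2109); α = Δx/Fx = (-267/128) / (-267/32) = 1/4
check: Δy/Fy = (27/128) / (27/32) = 1/4 ✓

α = 1/4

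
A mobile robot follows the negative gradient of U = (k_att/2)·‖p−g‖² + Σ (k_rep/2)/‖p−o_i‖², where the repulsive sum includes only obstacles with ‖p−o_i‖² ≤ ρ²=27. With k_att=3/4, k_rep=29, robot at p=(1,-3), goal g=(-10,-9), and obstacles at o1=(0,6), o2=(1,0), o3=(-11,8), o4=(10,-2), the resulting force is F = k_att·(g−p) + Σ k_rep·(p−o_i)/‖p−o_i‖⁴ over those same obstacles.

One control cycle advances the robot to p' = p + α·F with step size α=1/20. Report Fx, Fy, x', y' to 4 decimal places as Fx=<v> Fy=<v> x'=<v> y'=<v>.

F_att = 3/4·(g−p) = 3/4·(-11,-6) = (-8.2500,-4.5000)
o1: d²=82 > ρ²=27 → inactive
o2: d²=9 ≤ ρ²=27; F_rep = 29·(0,-3)/9² = (0.0000,-1.0741)
o3: d²=265 > ρ²=27 → inactive
o4: d²=82 > ρ²=27 → inactive
F = F_att + ΣF_rep = (-8.2500,-5.5741)
p' = p + 1/20·F = (0.5875,-3.2787)

Fx=-8.2500 Fy=-5.5741 x'=0.5875 y'=-3.2787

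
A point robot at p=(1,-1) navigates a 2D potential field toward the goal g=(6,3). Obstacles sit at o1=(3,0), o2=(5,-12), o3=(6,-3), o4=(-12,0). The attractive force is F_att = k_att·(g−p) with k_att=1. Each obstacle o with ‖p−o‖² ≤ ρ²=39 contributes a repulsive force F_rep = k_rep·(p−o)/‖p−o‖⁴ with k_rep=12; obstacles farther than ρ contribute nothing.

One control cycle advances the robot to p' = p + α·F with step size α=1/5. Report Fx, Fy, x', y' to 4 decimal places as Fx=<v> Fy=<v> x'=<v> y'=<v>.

F_att = 1·(g−p) = 1·(5,4) = (5.0000,4.0000)
o1: d²=5 ≤ ρ²=39; F_rep = 12·(-2,-1)/5² = (-0.9600,-0.4800)
o2: d²=137 > ρ²=39 → inactive
o3: d²=29 ≤ ρ²=39; F_rep = 12·(-5,2)/29² = (-0.0713,0.0285)
o4: d²=170 > ρ²=39 → inactive
F = F_att + ΣF_rep = (3.9687,3.5485)
p' = p + 1/5·F = (1.7937,-0.2903)

Fx=3.9687 Fy=3.5485 x'=1.7937 y'=-0.2903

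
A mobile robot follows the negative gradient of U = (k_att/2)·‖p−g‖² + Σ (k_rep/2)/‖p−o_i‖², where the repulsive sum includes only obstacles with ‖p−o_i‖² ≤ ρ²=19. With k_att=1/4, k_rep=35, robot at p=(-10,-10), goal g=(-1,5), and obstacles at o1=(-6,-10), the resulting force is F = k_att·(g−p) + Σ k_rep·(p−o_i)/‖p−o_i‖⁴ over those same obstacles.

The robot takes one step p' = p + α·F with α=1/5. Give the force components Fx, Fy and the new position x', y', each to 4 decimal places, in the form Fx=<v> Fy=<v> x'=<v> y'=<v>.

F_att = 1/4·(g−p) = 1/4·(9,15) = (2.2500,3.7500)
o1: d²=16 ≤ ρ²=19; F_rep = 35·(-4,0)/16² = (-0.5469,0.0000)
F = F_att + ΣF_rep = (1.7031,3.7500)
p' = p + 1/5·F = (-9.6594,-9.2500)

Fx=1.7031 Fy=3.7500 x'=-9.6594 y'=-9.2500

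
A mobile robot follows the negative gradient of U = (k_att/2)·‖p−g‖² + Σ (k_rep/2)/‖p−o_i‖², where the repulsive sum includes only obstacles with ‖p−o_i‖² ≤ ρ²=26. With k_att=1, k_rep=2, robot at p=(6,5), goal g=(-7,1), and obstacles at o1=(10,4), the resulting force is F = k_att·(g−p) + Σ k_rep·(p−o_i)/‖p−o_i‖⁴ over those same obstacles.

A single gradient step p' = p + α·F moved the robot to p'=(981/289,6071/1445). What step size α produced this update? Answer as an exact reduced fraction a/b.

F_att = 1·(g−p) = 1·(-13,-4) = (-13.0000,-4.0000)
o1: d²=17 ≤ ρ²=26; F_rep = 2·(-4,1)/17² = (-0.0277,0.0069)
F = F_att + ΣF_rep = (-13.0277,-3.9931)
Δp = p'−p = (-2.6055,-0.7986); α = Δx/Fx = (-753/289) / (-3765/289) = 1/5
check: Δy/Fy = (-1154/1445) / (-1154/289) = 1/5 ✓

α = 1/5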